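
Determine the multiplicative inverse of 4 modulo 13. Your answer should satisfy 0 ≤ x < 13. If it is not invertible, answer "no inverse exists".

10

Run Euclid on (13, 4):
13 = 3·4 + 1
4 = 4·1 + 0
The gcd is 1. Working backward:
1 = 13 − 3·4
So 4·(-3) ≡ 1 (mod 13), and -3 ≡ 10 (mod 13).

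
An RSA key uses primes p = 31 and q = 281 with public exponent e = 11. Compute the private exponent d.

φ(n) = (p−1)(q−1) = 30·280 = 8400.
Need d with 11·d ≡ 1 (mod 8400). Apply the extended Euclidean algorithm:
8400 = 763·11 + 7
11 = 1·7 + 4
7 = 1·4 + 3
4 = 1·3 + 1
3 = 3·1 + 0
Back-substitute:
1 = 4 − 3
1 = −7 + 2·4
1 = 2·11 − 3·7
1 = −3·8400 + 2291·11
So 11·2291 ≡ 1 (mod 8400), hence d = 2291.

2291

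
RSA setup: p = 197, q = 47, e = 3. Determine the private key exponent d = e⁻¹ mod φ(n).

6011

φ(n) = (p−1)(q−1) = 196·46 = 9016.
Need d with 3·d ≡ 1 (mod 9016). Apply the extended Euclidean algorithm:
9016 = 3005×3 + 1
3 = 3×1 + 0
Back-substitute:
1 = 9016 − 3005·3
So 3·(-3005) ≡ 1 (mod 9016), hence d ≡ -3005 ≡ 6011 (mod 9016).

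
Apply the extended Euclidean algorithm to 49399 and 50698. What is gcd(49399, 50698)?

1

Repeated division:
50698 = 1×49399 + 1299
49399 = 38×1299 + 37
1299 = 35×37 + 4
37 = 9×4 + 1
4 = 4×1 + 0
gcd(49399, 50698) = 1.
Back-substituting:
1 = 37 − 9·4
1 = −9·1299 + 316·37
1 = 316·49399 − 12017·1299
1 = −12017·50698 + 12333·49399
So 1 = (-12017)·50698 + (12333)·49399.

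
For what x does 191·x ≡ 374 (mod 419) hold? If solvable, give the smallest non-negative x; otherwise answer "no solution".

First find gcd(191, 419):
419 = 2×191 + 37
191 = 5×37 + 6
37 = 6×6 + 1
6 = 6×1 + 0
gcd = 1, so a unique solution mod 419 exists.
Back-substitute for the Bézout coefficients:
1 = 37 − 6·6
1 = −6·191 + 31·37
1 = 31·419 − 68·191
So 191·(-68) ≡ 1 (mod 419), giving 191⁻¹ ≡ 351.
x ≡ 191⁻¹·374 ≡ 351·374 ≡ 127 (mod 419).

127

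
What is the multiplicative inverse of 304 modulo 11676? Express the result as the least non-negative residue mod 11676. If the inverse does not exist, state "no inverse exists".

Euclidean algorithm on 11676, 304:
11676 = 38×304 + 124
304 = 2×124 + 56
124 = 2×56 + 12
56 = 4×12 + 8
12 = 1×8 + 4
8 = 2×4 + 0
gcd(304, 11676) = 4 ≠ 1, so 304 has no multiplicative inverse modulo 11676.

no inverse exists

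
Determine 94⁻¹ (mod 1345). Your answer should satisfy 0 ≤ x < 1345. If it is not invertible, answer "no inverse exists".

1159

Apply the Euclidean algorithm to 1345 and 94:
1345 = 14*94 + 29
94 = 3*29 + 7
29 = 4*7 + 1
7 = 7*1 + 0
The gcd is 1. Working backward:
1 = 29 − 4·7
1 = −4·94 + 13·29
1 = 13·1345 − 186·94
So 94·(-186) ≡ 1 (mod 1345), and -186 ≡ 1159 (mod 1345).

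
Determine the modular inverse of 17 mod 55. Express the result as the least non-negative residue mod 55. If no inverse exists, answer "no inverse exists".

13

gcd(55, 17) by repeated division:
55 = 3*17 + 4
17 = 4*4 + 1
4 = 4*1 + 0
gcd = 1, so the inverse exists. Back-substitute:
1 = 17 − 4·4
1 = −4·55 + 13·17
So 17·13 ≡ 1 (mod 55).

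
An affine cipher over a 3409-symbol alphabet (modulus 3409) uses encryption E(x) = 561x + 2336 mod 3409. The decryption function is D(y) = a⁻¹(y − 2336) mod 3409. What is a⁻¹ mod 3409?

gcd(3409, 561) by repeated division:
3409 = 6×561 + 43
561 = 13×43 + 2
43 = 21×2 + 1
2 = 2×1 + 0
gcd = 1, so the inverse exists. Back-substitute:
1 = 43 − 21·2
1 = −21·561 + 274·43
1 = 274·3409 − 1665·561
So 561·(-1665) ≡ 1 (mod 3409), and -1665 ≡ 1744 (mod 3409).

1744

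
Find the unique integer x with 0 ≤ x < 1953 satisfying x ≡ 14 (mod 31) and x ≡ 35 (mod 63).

Write x = 14 + 31·k. Then 31·k ≡ 35 − 14 ≡ 21 (mod 63).
Need 31⁻¹ mod 63. Extended Euclid on (63, 31):
63 = 2*31 + 1
31 = 31*1 + 0
Back-substitute:
1 = 63 − 2·31
31⁻¹ ≡ 61 (mod 63), so k ≡ 61·21 ≡ 21 (mod 63).
x = 14 + 31·21 = 665.

665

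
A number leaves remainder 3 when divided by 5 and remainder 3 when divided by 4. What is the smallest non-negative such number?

Write x = 3 + 5·k. Then 5·k ≡ 3 − 3 ≡ 0 (mod 4).
Need 5⁻¹ mod 4. Extended Euclid on (4, 1):
4 = 4·1 + 0
5⁻¹ ≡ 1 (mod 4), so k ≡ 1·0 ≡ 0 (mod 4).
x = 3 + 5·0 = 3.

3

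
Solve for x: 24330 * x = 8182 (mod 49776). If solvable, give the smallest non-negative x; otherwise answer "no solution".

gcd(24330, 49776):
49776 = 2·24330 + 1116
24330 = 21·1116 + 894
1116 = 1·894 + 222
894 = 4·222 + 6
222 = 37·6 + 0
gcd = 6, but 6 ∤ 8182, so the congruence has no solution.

no solution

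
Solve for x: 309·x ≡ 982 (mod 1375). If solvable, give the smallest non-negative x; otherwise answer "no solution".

773

First find gcd(309, 1375):
1375 = 4·309 + 139
309 = 2·139 + 31
139 = 4·31 + 15
31 = 2·15 + 1
15 = 15·1 + 0
gcd = 1, so a unique solution mod 1375 exists.
Back-substitute for the Bézout coefficients:
1 = 31 − 2·15
1 = −2·139 + 9·31
1 = 9·309 − 20·139
1 = −20·1375 + 89·309
So 309·(89) ≡ 1 (mod 1375), giving 309⁻¹ ≡ 89.
x ≡ 309⁻¹·982 ≡ 89·982 ≡ 773 (mod 1375).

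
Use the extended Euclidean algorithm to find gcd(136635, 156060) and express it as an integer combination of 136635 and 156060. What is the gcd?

15

Repeated division:
156060 = 1·136635 + 19425
136635 = 7·19425 + 660
19425 = 29·660 + 285
660 = 2·285 + 90
285 = 3·90 + 15
90 = 6·15 + 0
gcd(136635, 156060) = 15.
Working backward:
15 = 285 − 3·90
15 = −3·660 + 7·285
15 = 7·19425 − 206·660
15 = −206·136635 + 1449·19425
15 = 1449·156060 − 1655·136635
So 15 = (1449)·156060 + (-1655)·136635.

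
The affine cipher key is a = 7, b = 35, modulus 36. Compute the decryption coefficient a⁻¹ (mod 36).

31

Run Euclid on (36, 7):
36 = 5×7 + 1
7 = 7×1 + 0
The gcd is 1. Working backward:
1 = 36 − 5·7
Hence 7⁻¹ ≡ -5 ≡ 31 (mod 36).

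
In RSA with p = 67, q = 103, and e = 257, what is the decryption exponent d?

φ(n) = (p−1)(q−1) = 66·102 = 6732.
Need d with 257·d ≡ 1 (mod 6732). Apply the extended Euclidean algorithm:
6732 = 26·257 + 50
257 = 5·50 + 7
50 = 7·7 + 1
7 = 7·1 + 0
Back-substitute:
1 = 50 − 7·7
1 = −7·257 + 36·50
1 = 36·6732 − 943·257
So 257·(-943) ≡ 1 (mod 6732), hence d ≡ -943 ≡ 5789 (mod 6732).

5789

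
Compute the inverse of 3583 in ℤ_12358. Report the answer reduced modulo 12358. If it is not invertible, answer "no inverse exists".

10699

Apply the Euclidean algorithm to 12358 and 3583:
12358 = 3·3583 + 1609
3583 = 2·1609 + 365
1609 = 4·365 + 149
365 = 2·149 + 67
149 = 2·67 + 15
67 = 4·15 + 7
15 = 2·7 + 1
7 = 7·1 + 0
gcd = 1, so the inverse exists. Back-substitute:
1 = 15 − 2·7
1 = −2·67 + 9·15
1 = 9·149 − 20·67
1 = −20·365 + 49·149
1 = 49·1609 − 216·365
1 = −216·3583 + 481·1609
1 = 481·12358 − 1659·3583
So 3583·(-1659) ≡ 1 (mod 12358), and -1659 ≡ 10699 (mod 12358).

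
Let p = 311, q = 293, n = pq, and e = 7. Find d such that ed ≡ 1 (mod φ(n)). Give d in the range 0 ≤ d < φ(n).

φ(n) = (p−1)(q−1) = 310·292 = 90520.
Need d with 7·d ≡ 1 (mod 90520). Apply the extended Euclidean algorithm:
90520 = 12931*7 + 3
7 = 2*3 + 1
3 = 3*1 + 0
Back-substitute:
1 = 7 − 2·3
1 = −2·90520 + 25863·7
So 7·25863 ≡ 1 (mod 90520), hence d = 25863.

25863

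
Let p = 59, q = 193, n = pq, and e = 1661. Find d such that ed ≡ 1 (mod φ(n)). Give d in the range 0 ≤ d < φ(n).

φ(n) = (p−1)(q−1) = 58·192 = 11136.
Need d with 1661·d ≡ 1 (mod 11136). Apply the extended Euclidean algorithm:
11136 = 6·1661 + 1170
1661 = 1·1170 + 491
1170 = 2·491 + 188
491 = 2·188 + 115
188 = 1·115 + 73
115 = 1·73 + 42
73 = 1·42 + 31
42 = 1·31 + 11
31 = 2·11 + 9
11 = 1·9 + 2
9 = 4·2 + 1
2 = 2·1 + 0
Back-substitute:
1 = 9 − 4·2
1 = −4·11 + 5·9
1 = 5·31 − 14·11
1 = −14·42 + 19·31
1 = 19·73 − 33·42
1 = −33·115 + 52·73
1 = 52·188 − 85·115
1 = −85·491 + 222·188
1 = 222·1170 − 529·491
1 = −529·1661 + 751·1170
1 = 751·11136 − 5035·1661
So 1661·(-5035) ≡ 1 (mod 11136), hence d ≡ -5035 ≡ 6101 (mod 11136).

6101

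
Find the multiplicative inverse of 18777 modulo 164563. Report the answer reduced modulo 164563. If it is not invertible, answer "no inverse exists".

gcd(164563, 18777) by repeated division:
164563 = 8×18777 + 14347
18777 = 1×14347 + 4430
14347 = 3×4430 + 1057
4430 = 4×1057 + 202
1057 = 5×202 + 47
202 = 4×47 + 14
47 = 3×14 + 5
14 = 2×5 + 4
5 = 1×4 + 1
4 = 4×1 + 0
Since gcd(18777, 164563) = 1, back-substitute to write 1 as a combination:
1 = 5 − 4
1 = −14 + 3·5
1 = 3·47 − 10·14
1 = −10·202 + 43·47
1 = 43·1057 − 225·202
1 = −225·4430 + 943·1057
1 = 943·14347 − 3054·4430
1 = −3054·18777 + 3997·14347
1 = 3997·164563 − 35030·18777
So 18777·(-35030) ≡ 1 (mod 164563), and -35030 ≡ 129533 (mod 164563).

129533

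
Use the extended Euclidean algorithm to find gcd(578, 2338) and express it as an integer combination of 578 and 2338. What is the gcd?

Apply Euclid's algorithm to 2338 and 578:
2338 = 4×578 + 26
578 = 22×26 + 6
26 = 4×6 + 2
6 = 3×2 + 0
gcd(578, 2338) = 2.
Back-substituting:
2 = 26 − 4·6
2 = −4·578 + 89·26
2 = 89·2338 − 360·578
So 2 = (89)·2338 + (-360)·578.

2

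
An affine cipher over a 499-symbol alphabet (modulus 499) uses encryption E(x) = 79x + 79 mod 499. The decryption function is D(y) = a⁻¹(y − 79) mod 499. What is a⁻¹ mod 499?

Apply the Euclidean algorithm to 499 and 79:
499 = 6*79 + 25
79 = 3*25 + 4
25 = 6*4 + 1
4 = 4*1 + 0
Since gcd(79, 499) = 1, back-substitute to write 1 as a combination:
1 = 25 − 6·4
1 = −6·79 + 19·25
1 = 19·499 − 120·79
So 79·(-120) ≡ 1 (mod 499), and -120 ≡ 379 (mod 499).

379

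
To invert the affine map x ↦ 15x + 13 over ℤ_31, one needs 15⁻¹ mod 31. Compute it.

gcd(31, 15) by repeated division:
31 = 2·15 + 1
15 = 15·1 + 0
gcd = 1, so the inverse exists. Back-substitute:
1 = 31 − 2·15
So 15·(-2) ≡ 1 (mod 31), and -2 ≡ 29 (mod 31).

29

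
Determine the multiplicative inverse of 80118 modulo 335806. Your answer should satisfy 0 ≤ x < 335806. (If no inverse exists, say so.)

Euclidean algorithm on 335806, 80118:
335806 = 4×80118 + 15334
80118 = 5×15334 + 3448
15334 = 4×3448 + 1542
3448 = 2×1542 + 364
1542 = 4×364 + 86
364 = 4×86 + 20
86 = 4×20 + 6
20 = 3×6 + 2
6 = 3×2 + 0
gcd(80118, 335806) = 2 ≠ 1, so 80118 has no multiplicative inverse modulo 335806.

no inverse exists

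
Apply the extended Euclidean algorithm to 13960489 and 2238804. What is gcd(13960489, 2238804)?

1

Repeated division:
13960489 = 6×2238804 + 527665
2238804 = 4×527665 + 128144
527665 = 4×128144 + 15089
128144 = 8×15089 + 7432
15089 = 2×7432 + 225
7432 = 33×225 + 7
225 = 32×7 + 1
7 = 7×1 + 0
gcd(13960489, 2238804) = 1.
Working backward:
1 = 225 − 32·7
1 = −32·7432 + 1057·225
1 = 1057·15089 − 2146·7432
1 = −2146·128144 + 18225·15089
1 = 18225·527665 − 75046·128144
1 = −75046·2238804 + 318409·527665
1 = 318409·13960489 − 1985500·2238804
So 1 = (318409)·13960489 + (-1985500)·2238804.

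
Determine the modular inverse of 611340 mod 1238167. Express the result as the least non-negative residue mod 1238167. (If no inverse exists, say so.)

gcd(1238167, 611340) by repeated division:
1238167 = 2·611340 + 15487
611340 = 39·15487 + 7347
15487 = 2·7347 + 793
7347 = 9·793 + 210
793 = 3·210 + 163
210 = 1·163 + 47
163 = 3·47 + 22
47 = 2·22 + 3
22 = 7·3 + 1
3 = 3·1 + 0
gcd = 1, so the inverse exists. Back-substitute:
1 = 22 − 7·3
1 = −7·47 + 15·22
1 = 15·163 − 52·47
1 = −52·210 + 67·163
1 = 67·793 − 253·210
1 = −253·7347 + 2344·793
1 = 2344·15487 − 4941·7347
1 = −4941·611340 + 195043·15487
1 = 195043·1238167 − 395027·611340
So 611340·(-395027) ≡ 1 (mod 1238167), and -395027 ≡ 843140 (mod 1238167).

843140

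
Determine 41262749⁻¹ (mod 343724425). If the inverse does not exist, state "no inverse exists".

Compute gcd(41262749, 343724425):
343724425 = 8·41262749 + 13622433
41262749 = 3·13622433 + 395450
13622433 = 34·395450 + 177133
395450 = 2·177133 + 41184
177133 = 4·41184 + 12397
41184 = 3·12397 + 3993
12397 = 3·3993 + 418
3993 = 9·418 + 231
418 = 1·231 + 187
231 = 1·187 + 44
187 = 4·44 + 11
44 = 4·11 + 0
The gcd is 11, not 1, hence no inverse exists.

no inverse exists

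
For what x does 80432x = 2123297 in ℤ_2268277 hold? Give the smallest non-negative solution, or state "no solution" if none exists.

191879

First find gcd(80432, 2268277):
2268277 = 28×80432 + 16181
80432 = 4×16181 + 15708
16181 = 1×15708 + 473
15708 = 33×473 + 99
473 = 4×99 + 77
99 = 1×77 + 22
77 = 3×22 + 11
22 = 2×11 + 0
gcd = 11 and 11 | 2123297, so solutions exist. Divide through by 11: 7312x ≡ 193027 (mod 206207).
Now find 7312⁻¹ mod 206207:
206207 = 28·7312 + 1471
7312 = 4·1471 + 1428
1471 = 1·1428 + 43
1428 = 33·43 + 9
43 = 4·9 + 7
9 = 1·7 + 2
7 = 3·2 + 1
2 = 2·1 + 0
Back-substitute:
1 = 7 − 3·2
1 = −3·9 + 4·7
1 = 4·43 − 19·9
1 = −19·1428 + 631·43
1 = 631·1471 − 650·1428
1 = −650·7312 + 3231·1471
1 = 3231·206207 − 91118·7312
So 7312·(-91118) ≡ 1 (mod 206207), i.e. 7312⁻¹ ≡ 115089.
Then x ≡ 115089·193027 ≡ 191879 (mod 206207); the smallest non-negative solution is x = 191879.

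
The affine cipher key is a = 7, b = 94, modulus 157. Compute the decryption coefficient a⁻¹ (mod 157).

45

Extended Euclidean algorithm:
157 = 22·7 + 3
7 = 2·3 + 1
3 = 3·1 + 0
The gcd is 1. Working backward:
1 = 7 − 2·3
1 = −2·157 + 45·7
So 7·45 ≡ 1 (mod 157).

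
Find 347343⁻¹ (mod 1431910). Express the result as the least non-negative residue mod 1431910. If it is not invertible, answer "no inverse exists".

975017

gcd(1431910, 347343) by repeated division:
1431910 = 4*347343 + 42538
347343 = 8*42538 + 7039
42538 = 6*7039 + 304
7039 = 23*304 + 47
304 = 6*47 + 22
47 = 2*22 + 3
22 = 7*3 + 1
3 = 3*1 + 0
gcd = 1, so the inverse exists. Back-substitute:
1 = 22 − 7·3
1 = −7·47 + 15·22
1 = 15·304 − 97·47
1 = −97·7039 + 2246·304
1 = 2246·42538 − 13573·7039
1 = −13573·347343 + 110830·42538
1 = 110830·1431910 − 456893·347343
Thus 347343·(-456893) ≡ 1 (mod 1431910); reducing, -456893 mod 1431910 = 975017.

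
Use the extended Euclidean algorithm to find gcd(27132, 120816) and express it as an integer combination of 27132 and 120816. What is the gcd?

Repeated division:
120816 = 4·27132 + 12288
27132 = 2·12288 + 2556
12288 = 4·2556 + 2064
2556 = 1·2064 + 492
2064 = 4·492 + 96
492 = 5·96 + 12
96 = 8·12 + 0
gcd(27132, 120816) = 12.
Working backward:
12 = 492 − 5·96
12 = −5·2064 + 21·492
12 = 21·2556 − 26·2064
12 = −26·12288 + 125·2556
12 = 125·27132 − 276·12288
12 = −276·120816 + 1229·27132
So 12 = (-276)·120816 + (1229)·27132.

12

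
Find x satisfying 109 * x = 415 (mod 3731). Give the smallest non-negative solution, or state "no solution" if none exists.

928

First find gcd(109, 3731):
3731 = 34·109 + 25
109 = 4·25 + 9
25 = 2·9 + 7
9 = 1·7 + 2
7 = 3·2 + 1
2 = 2·1 + 0
gcd = 1, so a unique solution mod 3731 exists.
Back-substitute for the Bézout coefficients:
1 = 7 − 3·2
1 = −3·9 + 4·7
1 = 4·25 − 11·9
1 = −11·109 + 48·25
1 = 48·3731 − 1643·109
So 109·(-1643) ≡ 1 (mod 3731), giving 109⁻¹ ≡ 2088.
x ≡ 109⁻¹·415 ≡ 2088·415 ≡ 928 (mod 3731).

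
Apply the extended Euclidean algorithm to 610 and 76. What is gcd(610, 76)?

2

Euclidean algorithm:
610 = 8·76 + 2
76 = 38·2 + 0
gcd(610, 76) = 2.
Express as a combination:
2 = 610 − 8·76
So 2 = (1)·610 + (-8)·76.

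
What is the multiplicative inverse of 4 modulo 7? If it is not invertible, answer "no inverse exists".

2

Apply the Euclidean algorithm to 7 and 4:
7 = 1*4 + 3
4 = 1*3 + 1
3 = 3*1 + 0
The gcd is 1. Working backward:
1 = 4 − 3
1 = −7 + 2·4
So 4·2 ≡ 1 (mod 7).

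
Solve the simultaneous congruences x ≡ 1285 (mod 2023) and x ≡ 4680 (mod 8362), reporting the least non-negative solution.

Write x = 1285 + 2023·k. Then 2023·k ≡ 4680 − 1285 ≡ 3395 (mod 8362).
Need 2023⁻¹ mod 8362. Extended Euclid on (8362, 2023):
8362 = 4*2023 + 270
2023 = 7*270 + 133
270 = 2*133 + 4
133 = 33*4 + 1
4 = 4*1 + 0
Back-substitute:
1 = 133 − 33·4
1 = −33·270 + 67·133
1 = 67·2023 − 502·270
1 = −502·8362 + 2075·2023
2023⁻¹ ≡ 2075 (mod 8362), so k ≡ 2075·3395 ≡ 3821 (mod 8362).
x = 1285 + 2023·3821 = 7731168.

7731168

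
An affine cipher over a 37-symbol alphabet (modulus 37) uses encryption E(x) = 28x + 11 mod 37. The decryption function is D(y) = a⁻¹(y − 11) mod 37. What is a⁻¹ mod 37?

4

Extended Euclidean algorithm:
37 = 1·28 + 9
28 = 3·9 + 1
9 = 9·1 + 0
The gcd is 1. Working backward:
1 = 28 − 3·9
1 = −3·37 + 4·28
So 28·4 ≡ 1 (mod 37).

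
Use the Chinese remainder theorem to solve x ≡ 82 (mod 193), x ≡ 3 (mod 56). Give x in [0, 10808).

3363

Write x = 82 + 193·k. Then 193·k ≡ 3 − 82 ≡ 33 (mod 56).
Need 193⁻¹ mod 56. Extended Euclid on (56, 25):
56 = 2×25 + 6
25 = 4×6 + 1
6 = 6×1 + 0
Back-substitute:
1 = 25 − 4·6
1 = −4·56 + 9·25
193⁻¹ ≡ 9 (mod 56), so k ≡ 9·33 ≡ 17 (mod 56).
x = 82 + 193·17 = 3363.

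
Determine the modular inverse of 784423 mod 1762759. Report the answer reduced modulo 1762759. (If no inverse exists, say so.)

Run Euclid on (1762759, 784423):
1762759 = 2·784423 + 193913
784423 = 4·193913 + 8771
193913 = 22·8771 + 951
8771 = 9·951 + 212
951 = 4·212 + 103
212 = 2·103 + 6
103 = 17·6 + 1
6 = 6·1 + 0
Since gcd(784423, 1762759) = 1, back-substitute to write 1 as a combination:
1 = 103 − 17·6
1 = −17·212 + 35·103
1 = 35·951 − 157·212
1 = −157·8771 + 1448·951
1 = 1448·193913 − 32013·8771
1 = −32013·784423 + 129500·193913
1 = 129500·1762759 − 291013·784423
Thus 784423·(-291013) ≡ 1 (mod 1762759); reducing, -291013 mod 1762759 = 1471746.

1471746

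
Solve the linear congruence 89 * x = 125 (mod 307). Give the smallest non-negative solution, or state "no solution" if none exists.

First find gcd(89, 307):
307 = 3*89 + 40
89 = 2*40 + 9
40 = 4*9 + 4
9 = 2*4 + 1
4 = 4*1 + 0
gcd = 1, so a unique solution mod 307 exists.
Back-substitute for the Bézout coefficients:
1 = 9 − 2·4
1 = −2·40 + 9·9
1 = 9·89 − 20·40
1 = −20·307 + 69·89
So 89·(69) ≡ 1 (mod 307), giving 89⁻¹ ≡ 69.
x ≡ 89⁻¹·125 ≡ 69·125 ≡ 29 (mod 307).

29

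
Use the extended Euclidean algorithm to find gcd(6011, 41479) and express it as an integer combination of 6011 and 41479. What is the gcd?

Repeated division:
41479 = 6×6011 + 5413
6011 = 1×5413 + 598
5413 = 9×598 + 31
598 = 19×31 + 9
31 = 3×9 + 4
9 = 2×4 + 1
4 = 4×1 + 0
gcd(6011, 41479) = 1.
Back-substituting:
1 = 9 − 2·4
1 = −2·31 + 7·9
1 = 7·598 − 135·31
1 = −135·5413 + 1222·598
1 = 1222·6011 − 1357·5413
1 = −1357·41479 + 9364·6011
So 1 = (-1357)·41479 + (9364)·6011.

1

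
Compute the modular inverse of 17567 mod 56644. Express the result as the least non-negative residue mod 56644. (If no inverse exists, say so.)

24551

Run Euclid on (56644, 17567):
56644 = 3·17567 + 3943
17567 = 4·3943 + 1795
3943 = 2·1795 + 353
1795 = 5·353 + 30
353 = 11·30 + 23
30 = 1·23 + 7
23 = 3·7 + 2
7 = 3·2 + 1
2 = 2·1 + 0
The gcd is 1. Working backward:
1 = 7 − 3·2
1 = −3·23 + 10·7
1 = 10·30 − 13·23
1 = −13·353 + 153·30
1 = 153·1795 − 778·353
1 = −778·3943 + 1709·1795
1 = 1709·17567 − 7614·3943
1 = −7614·56644 + 24551·17567
So 17567·24551 ≡ 1 (mod 56644).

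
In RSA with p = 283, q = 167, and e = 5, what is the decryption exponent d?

φ(n) = (p−1)(q−1) = 282·166 = 46812.
Need d with 5·d ≡ 1 (mod 46812). Apply the extended Euclidean algorithm:
46812 = 9362·5 + 2
5 = 2·2 + 1
2 = 2·1 + 0
Back-substitute:
1 = 5 − 2·2
1 = −2·46812 + 18725·5
So 5·18725 ≡ 1 (mod 46812), hence d = 18725.

18725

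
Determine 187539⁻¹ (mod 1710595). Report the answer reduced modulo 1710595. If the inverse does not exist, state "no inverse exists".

Apply the Euclidean algorithm to 1710595 and 187539:
1710595 = 9*187539 + 22744
187539 = 8*22744 + 5587
22744 = 4*5587 + 396
5587 = 14*396 + 43
396 = 9*43 + 9
43 = 4*9 + 7
9 = 1*7 + 2
7 = 3*2 + 1
2 = 2*1 + 0
Since gcd(187539, 1710595) = 1, back-substitute to write 1 as a combination:
1 = 7 − 3·2
1 = −3·9 + 4·7
1 = 4·43 − 19·9
1 = −19·396 + 175·43
1 = 175·5587 − 2469·396
1 = −2469·22744 + 10051·5587
1 = 10051·187539 − 82877·22744
1 = −82877·1710595 + 755944·187539
So 187539·755944 ≡ 1 (mod 1710595).

755944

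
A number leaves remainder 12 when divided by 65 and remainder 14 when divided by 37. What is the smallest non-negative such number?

532

Write x = 12 + 65·k. Then 65·k ≡ 14 − 12 ≡ 2 (mod 37).
Need 65⁻¹ mod 37. Extended Euclid on (37, 28):
37 = 1·28 + 9
28 = 3·9 + 1
9 = 9·1 + 0
Back-substitute:
1 = 28 − 3·9
1 = −3·37 + 4·28
65⁻¹ ≡ 4 (mod 37), so k ≡ 4·2 ≡ 8 (mod 37).
x = 12 + 65·8 = 532.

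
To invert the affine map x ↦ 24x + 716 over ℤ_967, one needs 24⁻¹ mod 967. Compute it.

Extended Euclidean algorithm:
967 = 40*24 + 7
24 = 3*7 + 3
7 = 2*3 + 1
3 = 3*1 + 0
gcd = 1, so the inverse exists. Back-substitute:
1 = 7 − 2·3
1 = −2·24 + 7·7
1 = 7·967 − 282·24
So 24·(-282) ≡ 1 (mod 967), and -282 ≡ 685 (mod 967).

685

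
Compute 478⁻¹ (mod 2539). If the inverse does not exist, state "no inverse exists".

Extended Euclidean algorithm:
2539 = 5×478 + 149
478 = 3×149 + 31
149 = 4×31 + 25
31 = 1×25 + 6
25 = 4×6 + 1
6 = 6×1 + 0
The gcd is 1. Working backward:
1 = 25 − 4·6
1 = −4·31 + 5·25
1 = 5·149 − 24·31
1 = −24·478 + 77·149
1 = 77·2539 − 409·478
Hence 478⁻¹ ≡ -409 ≡ 2130 (mod 2539).

2130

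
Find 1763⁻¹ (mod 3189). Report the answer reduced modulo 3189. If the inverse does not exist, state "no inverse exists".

Extended Euclidean algorithm:
3189 = 1×1763 + 1426
1763 = 1×1426 + 337
1426 = 4×337 + 78
337 = 4×78 + 25
78 = 3×25 + 3
25 = 8×3 + 1
3 = 3×1 + 0
Since gcd(1763, 3189) = 1, back-substitute to write 1 as a combination:
1 = 25 − 8·3
1 = −8·78 + 25·25
1 = 25·337 − 108·78
1 = −108·1426 + 457·337
1 = 457·1763 − 565·1426
1 = −565·3189 + 1022·1763
So 1763·1022 ≡ 1 (mod 3189).

1022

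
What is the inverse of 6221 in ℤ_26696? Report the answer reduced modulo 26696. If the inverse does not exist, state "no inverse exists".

22173

Apply the Euclidean algorithm to 26696 and 6221:
26696 = 4·6221 + 1812
6221 = 3·1812 + 785
1812 = 2·785 + 242
785 = 3·242 + 59
242 = 4·59 + 6
59 = 9·6 + 5
6 = 1·5 + 1
5 = 5·1 + 0
gcd = 1, so the inverse exists. Back-substitute:
1 = 6 − 5
1 = −59 + 10·6
1 = 10·242 − 41·59
1 = −41·785 + 133·242
1 = 133·1812 − 307·785
1 = −307·6221 + 1054·1812
1 = 1054·26696 − 4523·6221
So 6221·(-4523) ≡ 1 (mod 26696), and -4523 ≡ 22173 (mod 26696).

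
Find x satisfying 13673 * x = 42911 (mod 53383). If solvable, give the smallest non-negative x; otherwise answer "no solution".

First find gcd(13673, 53383):
53383 = 3×13673 + 12364
13673 = 1×12364 + 1309
12364 = 9×1309 + 583
1309 = 2×583 + 143
583 = 4×143 + 11
143 = 13×11 + 0
gcd = 11 and 11 | 42911, so solutions exist. Divide through by 11: 1243x ≡ 3901 (mod 4853).
Now find 1243⁻¹ mod 4853:
4853 = 3×1243 + 1124
1243 = 1×1124 + 119
1124 = 9×119 + 53
119 = 2×53 + 13
53 = 4×13 + 1
13 = 13×1 + 0
Back-substitute:
1 = 53 − 4·13
1 = −4·119 + 9·53
1 = 9·1124 − 85·119
1 = −85·1243 + 94·1124
1 = 94·4853 − 367·1243
So 1243·(-367) ≡ 1 (mod 4853), i.e. 1243⁻¹ ≡ 4486.
Then x ≡ 4486·3901 ≡ 4821 (mod 4853); the smallest non-negative solution is x = 4821.

4821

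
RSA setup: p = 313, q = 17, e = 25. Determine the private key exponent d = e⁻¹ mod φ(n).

φ(n) = (p−1)(q−1) = 312·16 = 4992.
Need d with 25·d ≡ 1 (mod 4992). Apply the extended Euclidean algorithm:
4992 = 199·25 + 17
25 = 1·17 + 8
17 = 2·8 + 1
8 = 8·1 + 0
Back-substitute:
1 = 17 − 2·8
1 = −2·25 + 3·17
1 = 3·4992 − 599·25
So 25·(-599) ≡ 1 (mod 4992), hence d ≡ -599 ≡ 4393 (mod 4992).

4393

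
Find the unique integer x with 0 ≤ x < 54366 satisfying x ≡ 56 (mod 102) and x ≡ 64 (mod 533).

Write x = 56 + 102·k. Then 102·k ≡ 64 − 56 ≡ 8 (mod 533).
Need 102⁻¹ mod 533. Extended Euclid on (533, 102):
533 = 5·102 + 23
102 = 4·23 + 10
23 = 2·10 + 3
10 = 3·3 + 1
3 = 3·1 + 0
Back-substitute:
1 = 10 − 3·3
1 = −3·23 + 7·10
1 = 7·102 − 31·23
1 = −31·533 + 162·102
102⁻¹ ≡ 162 (mod 533), so k ≡ 162·8 ≡ 230 (mod 533).
x = 56 + 102·230 = 23516.

23516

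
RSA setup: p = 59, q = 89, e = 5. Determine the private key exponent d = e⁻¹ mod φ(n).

1021

φ(n) = (p−1)(q−1) = 58·88 = 5104.
Need d with 5·d ≡ 1 (mod 5104). Apply the extended Euclidean algorithm:
5104 = 1020·5 + 4
5 = 1·4 + 1
4 = 4·1 + 0
Back-substitute:
1 = 5 − 4
1 = −5104 + 1021·5
So 5·1021 ≡ 1 (mod 5104), hence d = 1021.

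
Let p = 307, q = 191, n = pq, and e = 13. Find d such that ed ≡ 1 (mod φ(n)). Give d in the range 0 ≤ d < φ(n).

13417

φ(n) = (p−1)(q−1) = 306·190 = 58140.
Need d with 13·d ≡ 1 (mod 58140). Apply the extended Euclidean algorithm:
58140 = 4472×13 + 4
13 = 3×4 + 1
4 = 4×1 + 0
Back-substitute:
1 = 13 − 3·4
1 = −3·58140 + 13417·13
So 13·13417 ≡ 1 (mod 58140), hence d = 13417.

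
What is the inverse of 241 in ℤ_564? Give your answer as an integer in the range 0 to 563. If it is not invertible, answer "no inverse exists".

Apply the Euclidean algorithm to 564 and 241:
564 = 2×241 + 82
241 = 2×82 + 77
82 = 1×77 + 5
77 = 15×5 + 2
5 = 2×2 + 1
2 = 2×1 + 0
Since gcd(241, 564) = 1, back-substitute to write 1 as a combination:
1 = 5 − 2·2
1 = −2·77 + 31·5
1 = 31·82 − 33·77
1 = −33·241 + 97·82
1 = 97·564 − 227·241
Thus 241·(-227) ≡ 1 (mod 564); reducing, -227 mod 564 = 337.

337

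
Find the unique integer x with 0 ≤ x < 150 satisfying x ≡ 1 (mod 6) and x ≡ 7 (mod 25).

7

Write x = 1 + 6·k. Then 6·k ≡ 7 − 1 ≡ 6 (mod 25).
Need 6⁻¹ mod 25. Extended Euclid on (25, 6):
25 = 4·6 + 1
6 = 6·1 + 0
Back-substitute:
1 = 25 − 4·6
6⁻¹ ≡ 21 (mod 25), so k ≡ 21·6 ≡ 1 (mod 25).
x = 1 + 6·1 = 7.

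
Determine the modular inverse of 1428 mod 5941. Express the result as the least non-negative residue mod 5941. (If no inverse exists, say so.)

gcd(5941, 1428) by repeated division:
5941 = 4*1428 + 229
1428 = 6*229 + 54
229 = 4*54 + 13
54 = 4*13 + 2
13 = 6*2 + 1
2 = 2*1 + 0
The gcd is 1. Working backward:
1 = 13 − 6·2
1 = −6·54 + 25·13
1 = 25·229 − 106·54
1 = −106·1428 + 661·229
1 = 661·5941 − 2750·1428
Thus 1428·(-2750) ≡ 1 (mod 5941); reducing, -2750 mod 5941 = 3191.

3191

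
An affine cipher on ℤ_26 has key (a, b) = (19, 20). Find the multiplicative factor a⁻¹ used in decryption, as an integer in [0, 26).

11

Run Euclid on (26, 19):
26 = 1*19 + 7
19 = 2*7 + 5
7 = 1*5 + 2
5 = 2*2 + 1
2 = 2*1 + 0
Since gcd(19, 26) = 1, back-substitute to write 1 as a combination:
1 = 5 − 2·2
1 = −2·7 + 3·5
1 = 3·19 − 8·7
1 = −8·26 + 11·19
So 19·11 ≡ 1 (mod 26).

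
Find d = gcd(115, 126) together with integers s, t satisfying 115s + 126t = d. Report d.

1

Repeated division:
126 = 1*115 + 11
115 = 10*11 + 5
11 = 2*5 + 1
5 = 5*1 + 0
gcd(115, 126) = 1.
Working backward:
1 = 11 − 2·5
1 = −2·115 + 21·11
1 = 21·126 − 23·115
So 1 = (21)·126 + (-23)·115.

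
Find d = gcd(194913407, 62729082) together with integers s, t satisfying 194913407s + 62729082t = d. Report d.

Euclidean algorithm:
194913407 = 3×62729082 + 6726161
62729082 = 9×6726161 + 2193633
6726161 = 3×2193633 + 145262
2193633 = 15×145262 + 14703
145262 = 9×14703 + 12935
14703 = 1×12935 + 1768
12935 = 7×1768 + 559
1768 = 3×559 + 91
559 = 6×91 + 13
91 = 7×13 + 0
gcd(194913407, 62729082) = 13.
Back-substituting:
13 = 559 − 6·91
13 = −6·1768 + 19·559
13 = 19·12935 − 139·1768
13 = −139·14703 + 158·12935
13 = 158·145262 − 1561·14703
13 = −1561·2193633 + 23573·145262
13 = 23573·6726161 − 72280·2193633
13 = −72280·62729082 + 674093·6726161
13 = 674093·194913407 − 2094559·62729082
So 13 = (674093)·194913407 + (-2094559)·62729082.

13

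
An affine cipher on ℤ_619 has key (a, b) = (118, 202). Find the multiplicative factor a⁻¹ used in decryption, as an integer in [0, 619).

Run Euclid on (619, 118):
619 = 5·118 + 29
118 = 4·29 + 2
29 = 14·2 + 1
2 = 2·1 + 0
gcd = 1, so the inverse exists. Back-substitute:
1 = 29 − 14·2
1 = −14·118 + 57·29
1 = 57·619 − 299·118
So 118·(-299) ≡ 1 (mod 619), and -299 ≡ 320 (mod 619).

320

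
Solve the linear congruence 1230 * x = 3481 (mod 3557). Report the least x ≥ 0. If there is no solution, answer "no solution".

2539

First find gcd(1230, 3557):
3557 = 2×1230 + 1097
1230 = 1×1097 + 133
1097 = 8×133 + 33
133 = 4×33 + 1
33 = 33×1 + 0
gcd = 1, so a unique solution mod 3557 exists.
Back-substitute for the Bézout coefficients:
1 = 133 − 4·33
1 = −4·1097 + 33·133
1 = 33·1230 − 37·1097
1 = −37·3557 + 107·1230
So 1230·(107) ≡ 1 (mod 3557), giving 1230⁻¹ ≡ 107.
x ≡ 1230⁻¹·3481 ≡ 107·3481 ≡ 2539 (mod 3557).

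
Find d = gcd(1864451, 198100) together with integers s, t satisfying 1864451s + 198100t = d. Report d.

Euclidean algorithm:
1864451 = 9×198100 + 81551
198100 = 2×81551 + 34998
81551 = 2×34998 + 11555
34998 = 3×11555 + 333
11555 = 34×333 + 233
333 = 1×233 + 100
233 = 2×100 + 33
100 = 3×33 + 1
33 = 33×1 + 0
gcd(1864451, 198100) = 1.
Express as a combination:
1 = 100 − 3·33
1 = −3·233 + 7·100
1 = 7·333 − 10·233
1 = −10·11555 + 347·333
1 = 347·34998 − 1051·11555
1 = −1051·81551 + 2449·34998
1 = 2449·198100 − 5949·81551
1 = −5949·1864451 + 55990·198100
So 1 = (-5949)·1864451 + (55990)·198100.

1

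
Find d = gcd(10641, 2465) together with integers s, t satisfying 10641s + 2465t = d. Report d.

1

Euclidean algorithm:
10641 = 4·2465 + 781
2465 = 3·781 + 122
781 = 6·122 + 49
122 = 2·49 + 24
49 = 2·24 + 1
24 = 24·1 + 0
gcd(10641, 2465) = 1.
Working backward:
1 = 49 − 2·24
1 = −2·122 + 5·49
1 = 5·781 − 32·122
1 = −32·2465 + 101·781
1 = 101·10641 − 436·2465
So 1 = (101)·10641 + (-436)·2465.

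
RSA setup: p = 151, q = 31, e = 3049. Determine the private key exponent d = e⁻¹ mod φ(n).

φ(n) = (p−1)(q−1) = 150·30 = 4500.
Need d with 3049·d ≡ 1 (mod 4500). Apply the extended Euclidean algorithm:
4500 = 1*3049 + 1451
3049 = 2*1451 + 147
1451 = 9*147 + 128
147 = 1*128 + 19
128 = 6*19 + 14
19 = 1*14 + 5
14 = 2*5 + 4
5 = 1*4 + 1
4 = 4*1 + 0
Back-substitute:
1 = 5 − 4
1 = −14 + 3·5
1 = 3·19 − 4·14
1 = −4·128 + 27·19
1 = 27·147 − 31·128
1 = −31·1451 + 306·147
1 = 306·3049 − 643·1451
1 = −643·4500 + 949·3049
So 3049·949 ≡ 1 (mod 4500), hence d = 949.

949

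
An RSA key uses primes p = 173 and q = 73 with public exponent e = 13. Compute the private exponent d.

φ(n) = (p−1)(q−1) = 172·72 = 12384.
Need d with 13·d ≡ 1 (mod 12384). Apply the extended Euclidean algorithm:
12384 = 952*13 + 8
13 = 1*8 + 5
8 = 1*5 + 3
5 = 1*3 + 2
3 = 1*2 + 1
2 = 2*1 + 0
Back-substitute:
1 = 3 − 2
1 = −5 + 2·3
1 = 2·8 − 3·5
1 = −3·13 + 5·8
1 = 5·12384 − 4763·13
So 13·(-4763) ≡ 1 (mod 12384), hence d ≡ -4763 ≡ 7621 (mod 12384).

7621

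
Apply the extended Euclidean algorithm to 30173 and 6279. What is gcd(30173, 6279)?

Repeated division:
30173 = 4·6279 + 5057
6279 = 1·5057 + 1222
5057 = 4·1222 + 169
1222 = 7·169 + 39
169 = 4·39 + 13
39 = 3·13 + 0
gcd(30173, 6279) = 13.
Express as a combination:
13 = 169 − 4·39
13 = −4·1222 + 29·169
13 = 29·5057 − 120·1222
13 = −120·6279 + 149·5057
13 = 149·30173 − 716·6279
So 13 = (149)·30173 + (-716)·6279.

13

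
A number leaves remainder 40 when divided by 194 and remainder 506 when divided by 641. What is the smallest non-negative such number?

Write x = 40 + 194·k. Then 194·k ≡ 506 − 40 ≡ 466 (mod 641).
Need 194⁻¹ mod 641. Extended Euclid on (641, 194):
641 = 3×194 + 59
194 = 3×59 + 17
59 = 3×17 + 8
17 = 2×8 + 1
8 = 8×1 + 0
Back-substitute:
1 = 17 − 2·8
1 = −2·59 + 7·17
1 = 7·194 − 23·59
1 = −23·641 + 76·194
194⁻¹ ≡ 76 (mod 641), so k ≡ 76·466 ≡ 161 (mod 641).
x = 40 + 194·161 = 31274.

31274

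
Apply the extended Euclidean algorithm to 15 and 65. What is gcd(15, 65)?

Euclidean algorithm:
65 = 4·15 + 5
15 = 3·5 + 0
gcd(15, 65) = 5.
Express as a combination:
5 = 65 − 4·15
So 5 = (1)·65 + (-4)·15.

5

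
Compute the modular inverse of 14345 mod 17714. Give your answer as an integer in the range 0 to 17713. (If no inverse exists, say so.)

12251

gcd(17714, 14345) by repeated division:
17714 = 1×14345 + 3369
14345 = 4×3369 + 869
3369 = 3×869 + 762
869 = 1×762 + 107
762 = 7×107 + 13
107 = 8×13 + 3
13 = 4×3 + 1
3 = 3×1 + 0
The gcd is 1. Working backward:
1 = 13 − 4·3
1 = −4·107 + 33·13
1 = 33·762 − 235·107
1 = −235·869 + 268·762
1 = 268·3369 − 1039·869
1 = −1039·14345 + 4424·3369
1 = 4424·17714 − 5463·14345
So 14345·(-5463) ≡ 1 (mod 17714), and -5463 ≡ 12251 (mod 17714).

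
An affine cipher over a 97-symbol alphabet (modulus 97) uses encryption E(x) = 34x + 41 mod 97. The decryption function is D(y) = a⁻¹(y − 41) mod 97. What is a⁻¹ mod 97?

20

Extended Euclidean algorithm:
97 = 2×34 + 29
34 = 1×29 + 5
29 = 5×5 + 4
5 = 1×4 + 1
4 = 4×1 + 0
gcd = 1, so the inverse exists. Back-substitute:
1 = 5 − 4
1 = −29 + 6·5
1 = 6·34 − 7·29
1 = −7·97 + 20·34
So 34·20 ≡ 1 (mod 97).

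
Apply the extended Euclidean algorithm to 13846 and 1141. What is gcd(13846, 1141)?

7

Repeated division:
13846 = 12·1141 + 154
1141 = 7·154 + 63
154 = 2·63 + 28
63 = 2·28 + 7
28 = 4·7 + 0
gcd(13846, 1141) = 7.
Back-substituting:
7 = 63 − 2·28
7 = −2·154 + 5·63
7 = 5·1141 − 37·154
7 = −37·13846 + 449·1141
So 7 = (-37)·13846 + (449)·1141.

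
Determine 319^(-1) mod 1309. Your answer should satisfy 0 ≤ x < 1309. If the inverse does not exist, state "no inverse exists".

no inverse exists

Euclidean algorithm on 1309, 319:
1309 = 4×319 + 33
319 = 9×33 + 22
33 = 1×22 + 11
22 = 2×11 + 0
gcd(319, 1309) = 11 ≠ 1, so 319 has no multiplicative inverse modulo 1309.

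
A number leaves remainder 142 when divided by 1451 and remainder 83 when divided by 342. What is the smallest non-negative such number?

Write x = 142 + 1451·k. Then 1451·k ≡ 83 − 142 ≡ 283 (mod 342).
Need 1451⁻¹ mod 342. Extended Euclid on (342, 83):
342 = 4×83 + 10
83 = 8×10 + 3
10 = 3×3 + 1
3 = 3×1 + 0
Back-substitute:
1 = 10 − 3·3
1 = −3·83 + 25·10
1 = 25·342 − 103·83
1451⁻¹ ≡ 239 (mod 342), so k ≡ 239·283 ≡ 263 (mod 342).
x = 142 + 1451·263 = 381755.

381755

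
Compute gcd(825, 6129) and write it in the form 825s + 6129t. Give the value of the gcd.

3

Apply Euclid's algorithm to 6129 and 825:
6129 = 7·825 + 354
825 = 2·354 + 117
354 = 3·117 + 3
117 = 39·3 + 0
gcd(825, 6129) = 3.
Express as a combination:
3 = 354 − 3·117
3 = −3·825 + 7·354
3 = 7·6129 − 52·825
So 3 = (7)·6129 + (-52)·825.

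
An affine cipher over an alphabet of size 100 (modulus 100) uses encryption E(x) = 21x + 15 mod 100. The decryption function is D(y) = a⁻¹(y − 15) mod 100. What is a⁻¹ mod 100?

gcd(100, 21) by repeated division:
100 = 4*21 + 16
21 = 1*16 + 5
16 = 3*5 + 1
5 = 5*1 + 0
gcd = 1, so the inverse exists. Back-substitute:
1 = 16 − 3·5
1 = −3·21 + 4·16
1 = 4·100 − 19·21
Hence 21⁻¹ ≡ -19 ≡ 81 (mod 100).

81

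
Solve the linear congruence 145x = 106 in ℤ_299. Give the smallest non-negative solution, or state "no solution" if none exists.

209

First find gcd(145, 299):
299 = 2*145 + 9
145 = 16*9 + 1
9 = 9*1 + 0
gcd = 1, so a unique solution mod 299 exists.
Back-substitute for the Bézout coefficients:
1 = 145 − 16·9
1 = −16·299 + 33·145
So 145·(33) ≡ 1 (mod 299), giving 145⁻¹ ≡ 33.
x ≡ 145⁻¹·106 ≡ 33·106 ≡ 209 (mod 299).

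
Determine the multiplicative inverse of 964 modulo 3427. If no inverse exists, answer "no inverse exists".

2748

gcd(3427, 964) by repeated division:
3427 = 3*964 + 535
964 = 1*535 + 429
535 = 1*429 + 106
429 = 4*106 + 5
106 = 21*5 + 1
5 = 5*1 + 0
gcd = 1, so the inverse exists. Back-substitute:
1 = 106 − 21·5
1 = −21·429 + 85·106
1 = 85·535 − 106·429
1 = −106·964 + 191·535
1 = 191·3427 − 679·964
So 964·(-679) ≡ 1 (mod 3427), and -679 ≡ 2748 (mod 3427).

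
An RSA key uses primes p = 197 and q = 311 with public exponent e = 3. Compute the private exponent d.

φ(n) = (p−1)(q−1) = 196·310 = 60760.
Need d with 3·d ≡ 1 (mod 60760). Apply the extended Euclidean algorithm:
60760 = 20253·3 + 1
3 = 3·1 + 0
Back-substitute:
1 = 60760 − 20253·3
So 3·(-20253) ≡ 1 (mod 60760), hence d ≡ -20253 ≡ 40507 (mod 60760).

40507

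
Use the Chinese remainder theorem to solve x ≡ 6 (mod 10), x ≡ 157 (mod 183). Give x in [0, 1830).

Write x = 6 + 10·k. Then 10·k ≡ 157 − 6 ≡ 151 (mod 183).
Need 10⁻¹ mod 183. Extended Euclid on (183, 10):
183 = 18*10 + 3
10 = 3*3 + 1
3 = 3*1 + 0
Back-substitute:
1 = 10 − 3·3
1 = −3·183 + 55·10
10⁻¹ ≡ 55 (mod 183), so k ≡ 55·151 ≡ 70 (mod 183).
x = 6 + 10·70 = 706.

706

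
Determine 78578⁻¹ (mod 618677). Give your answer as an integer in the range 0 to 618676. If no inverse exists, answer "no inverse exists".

75010

gcd(618677, 78578) by repeated division:
618677 = 7*78578 + 68631
78578 = 1*68631 + 9947
68631 = 6*9947 + 8949
9947 = 1*8949 + 998
8949 = 8*998 + 965
998 = 1*965 + 33
965 = 29*33 + 8
33 = 4*8 + 1
8 = 8*1 + 0
Since gcd(78578, 618677) = 1, back-substitute to write 1 as a combination:
1 = 33 − 4·8
1 = −4·965 + 117·33
1 = 117·998 − 121·965
1 = −121·8949 + 1085·998
1 = 1085·9947 − 1206·8949
1 = −1206·68631 + 8321·9947
1 = 8321·78578 − 9527·68631
1 = −9527·618677 + 75010·78578
So 78578·75010 ≡ 1 (mod 618677).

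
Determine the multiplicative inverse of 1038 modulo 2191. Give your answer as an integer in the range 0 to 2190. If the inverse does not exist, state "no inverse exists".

Run Euclid on (2191, 1038):
2191 = 2×1038 + 115
1038 = 9×115 + 3
115 = 38×3 + 1
3 = 3×1 + 0
The gcd is 1. Working backward:
1 = 115 − 38·3
1 = −38·1038 + 343·115
1 = 343·2191 − 724·1038
Thus 1038·(-724) ≡ 1 (mod 2191); reducing, -724 mod 2191 = 1467.

1467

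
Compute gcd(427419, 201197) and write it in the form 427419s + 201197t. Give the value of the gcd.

1

Repeated division:
427419 = 2*201197 + 25025
201197 = 8*25025 + 997
25025 = 25*997 + 100
997 = 9*100 + 97
100 = 1*97 + 3
97 = 32*3 + 1
3 = 3*1 + 0
gcd(427419, 201197) = 1.
Back-substituting:
1 = 97 − 32·3
1 = −32·100 + 33·97
1 = 33·997 − 329·100
1 = −329·25025 + 8258·997
1 = 8258·201197 − 66393·25025
1 = −66393·427419 + 141044·201197
So 1 = (-66393)·427419 + (141044)·201197.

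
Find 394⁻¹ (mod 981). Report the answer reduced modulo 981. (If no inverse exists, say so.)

859

Apply the Euclidean algorithm to 981 and 394:
981 = 2*394 + 193
394 = 2*193 + 8
193 = 24*8 + 1
8 = 8*1 + 0
gcd = 1, so the inverse exists. Back-substitute:
1 = 193 − 24·8
1 = −24·394 + 49·193
1 = 49·981 − 122·394
Thus 394·(-122) ≡ 1 (mod 981); reducing, -122 mod 981 = 859.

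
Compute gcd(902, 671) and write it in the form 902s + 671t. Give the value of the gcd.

11

Euclidean algorithm:
902 = 1*671 + 231
671 = 2*231 + 209
231 = 1*209 + 22
209 = 9*22 + 11
22 = 2*11 + 0
gcd(902, 671) = 11.
Express as a combination:
11 = 209 − 9·22
11 = −9·231 + 10·209
11 = 10·671 − 29·231
11 = −29·902 + 39·671
So 11 = (-29)·902 + (39)·671.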